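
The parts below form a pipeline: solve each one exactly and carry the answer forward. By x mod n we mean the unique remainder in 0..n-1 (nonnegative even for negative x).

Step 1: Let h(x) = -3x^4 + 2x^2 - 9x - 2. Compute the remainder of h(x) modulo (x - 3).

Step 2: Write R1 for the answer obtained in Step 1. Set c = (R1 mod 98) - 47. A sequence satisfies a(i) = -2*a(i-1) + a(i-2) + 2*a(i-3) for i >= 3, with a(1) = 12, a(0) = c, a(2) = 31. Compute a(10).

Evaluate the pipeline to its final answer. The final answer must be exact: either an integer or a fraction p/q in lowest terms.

Step 1: remainder = value at the root: -3*(3)^4 + 2*(3)^2 - 9*(3)^1 - 2 = (-243) + (18) + (-27) + (-2) = -254; answer -254
Step 2: R1 = -254; c = -7; a(3) = -2*(31) + 1*(12) + 2*(-7) = -64; iterating: a(3)=-64, a(4)=183, a(5)=-368, a(6)=791, a(7)=-1584, a(8)=3223, a(9)=-6448, a(10)=12951; answer 12951

12951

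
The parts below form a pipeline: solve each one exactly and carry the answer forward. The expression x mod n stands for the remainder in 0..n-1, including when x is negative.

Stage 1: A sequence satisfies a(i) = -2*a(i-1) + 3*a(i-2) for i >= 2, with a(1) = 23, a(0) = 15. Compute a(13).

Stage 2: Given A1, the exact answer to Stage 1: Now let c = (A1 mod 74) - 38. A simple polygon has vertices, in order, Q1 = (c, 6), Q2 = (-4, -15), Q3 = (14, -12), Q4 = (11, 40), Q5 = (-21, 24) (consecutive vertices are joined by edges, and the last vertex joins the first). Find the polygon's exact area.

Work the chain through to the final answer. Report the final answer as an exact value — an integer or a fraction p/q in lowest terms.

3317/2

Stage 1: a(2) = -2*(23) + 3*(15) = -1; iterating: a(2)=-1, a(3)=71, a(4)=-145, a(5)=503, a(6)=-1441, a(7)=4391, a(8)=-13105, a(9)=39383, a(10)=-118081, a(11)=354311, a(12)=-1062865, a(13)=3188663; answer 3188663
Stage 2: A1 = 3188663; c = -35; cross terms: (-35*-15 - -4*6)=549, (-4*-12 - 14*-15)=258, (14*40 - 11*-12)=692, (11*24 - -21*40)=1104, (-21*6 - -35*24)=714; twice the area = |3317| = 3317; area = 3317/2; answer 3317/2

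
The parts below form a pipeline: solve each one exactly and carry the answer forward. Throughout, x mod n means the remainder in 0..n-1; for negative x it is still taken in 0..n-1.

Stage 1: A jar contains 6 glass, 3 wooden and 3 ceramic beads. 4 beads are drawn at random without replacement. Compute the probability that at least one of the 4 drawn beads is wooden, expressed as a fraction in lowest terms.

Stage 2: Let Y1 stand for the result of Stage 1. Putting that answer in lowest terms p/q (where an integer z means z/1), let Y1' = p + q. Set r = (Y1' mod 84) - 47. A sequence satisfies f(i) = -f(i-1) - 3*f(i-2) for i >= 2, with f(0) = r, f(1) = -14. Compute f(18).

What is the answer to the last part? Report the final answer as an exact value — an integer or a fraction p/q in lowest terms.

48209

Stage 1: total draws C(12,4) = 495; complement C(9,4) = 126; favorable 495 - 126 = 369; P = 41/55; answer 41/55
Stage 2: Y1 = 41/55; threaded value p + q = 96; r = -35; f(2) = -1*(-14) - 3*(-35) = 119; iterating: f(2)=119, f(3)=-77, f(4)=-280, f(5)=511, f(6)=329, f(7)=-1862, f(8)=875, f(9)=4711, f(10)=-7336, f(11)=-6797, f(12)=28805, f(13)=-8414, f(14)=-78001, f(15)=103243, f(16)=130760, f(17)=-440489, f(18)=48209; answer 48209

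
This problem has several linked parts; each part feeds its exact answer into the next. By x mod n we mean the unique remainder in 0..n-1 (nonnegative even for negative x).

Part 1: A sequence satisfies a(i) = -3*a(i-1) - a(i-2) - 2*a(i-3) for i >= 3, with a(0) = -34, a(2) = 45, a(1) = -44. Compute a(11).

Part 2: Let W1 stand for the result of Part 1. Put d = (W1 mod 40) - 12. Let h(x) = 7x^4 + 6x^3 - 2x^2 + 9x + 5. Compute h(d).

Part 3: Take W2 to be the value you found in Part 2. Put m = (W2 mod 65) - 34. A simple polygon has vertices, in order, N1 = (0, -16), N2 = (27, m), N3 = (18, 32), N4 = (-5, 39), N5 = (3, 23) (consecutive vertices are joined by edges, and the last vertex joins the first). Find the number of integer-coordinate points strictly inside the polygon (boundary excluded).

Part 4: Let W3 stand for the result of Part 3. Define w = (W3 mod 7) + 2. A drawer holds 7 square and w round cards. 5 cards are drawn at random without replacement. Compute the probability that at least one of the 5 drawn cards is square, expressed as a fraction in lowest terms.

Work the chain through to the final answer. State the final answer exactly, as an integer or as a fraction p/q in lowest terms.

Part 1: a(3) = -3*(45) - 1*(-44) - 2*(-34) = -23; iterating: a(3)=-23, a(4)=112, a(5)=-403, a(6)=1143, a(7)=-3250, a(8)=9413, a(9)=-27275, a(10)=78912, a(11)=-228287; answer -228287
Part 2: W1 = -228287; d = 21; 7*(21)^4 + 6*(21)^3 - 2*(21)^2 + 9*(21)^1 + 5 = (1361367) + (55566) + (-882) + (189) + (5) = 1416245; answer 1416245
Part 3: W2 = 1416245; m = -9; cross terms: (0*-9 - 27*-16)=432, (27*32 - 18*-9)=1026, (18*39 - -5*32)=862, (-5*23 - 3*39)=-232, (3*-16 - 0*23)=-48; twice the area = |2040| = 2040; area = 1020; boundary points = 1 + 1 + 1 + 8 + 3 = 14; strictly interior points = area - boundary/2 + 1 = 1014; answer 1014
Part 4: W3 = 1014; w = 8; total draws C(15,5) = 3003; complement C(8,5) = 56; favorable 3003 - 56 = 2947; P = 421/429; answer 421/429

421/429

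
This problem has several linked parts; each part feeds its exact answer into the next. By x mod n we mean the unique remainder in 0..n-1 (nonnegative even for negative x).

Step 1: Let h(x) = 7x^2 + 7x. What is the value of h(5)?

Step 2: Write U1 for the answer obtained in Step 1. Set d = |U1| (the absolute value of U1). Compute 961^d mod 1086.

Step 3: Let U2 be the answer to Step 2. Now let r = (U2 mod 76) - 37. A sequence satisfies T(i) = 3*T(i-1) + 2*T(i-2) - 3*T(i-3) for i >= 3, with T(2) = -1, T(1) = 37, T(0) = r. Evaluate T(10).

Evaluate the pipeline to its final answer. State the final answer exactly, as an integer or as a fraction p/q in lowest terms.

Step 1: 7*(5)^2 + 7*(5)^1 = (175) + (35) = 210; answer 210
Step 2: U1 = 210; d = 210; squarings mod 1086: 961^1=961, 961^2=421, 961^4=223, 961^8=859, 961^16=487, 961^32=421, 961^64=223, 961^128=859; 961^210 = 961^2 * 961^16 * 961^64 * 961^128 = 1 (mod 1086); answer 1
Step 3: U2 = 1; r = -36; T(3) = 3*(-1) + 2*(37) - 3*(-36) = 179; iterating: T(3)=179, T(4)=424, T(5)=1633, T(6)=5210, T(7)=17624, T(8)=58393, T(9)=194797, T(10)=648305; answer 648305

648305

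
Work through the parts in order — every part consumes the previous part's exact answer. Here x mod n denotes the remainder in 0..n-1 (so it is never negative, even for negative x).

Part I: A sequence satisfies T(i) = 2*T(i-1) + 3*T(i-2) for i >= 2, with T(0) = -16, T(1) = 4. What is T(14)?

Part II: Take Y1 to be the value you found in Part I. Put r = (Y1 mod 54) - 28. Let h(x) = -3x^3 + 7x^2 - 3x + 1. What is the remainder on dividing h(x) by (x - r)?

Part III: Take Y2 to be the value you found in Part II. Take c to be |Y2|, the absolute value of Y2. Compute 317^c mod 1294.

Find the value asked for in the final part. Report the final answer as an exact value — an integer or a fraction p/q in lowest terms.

1059

Part I: T(2) = 2*(4) + 3*(-16) = -40; iterating: T(2)=-40, T(3)=-68, T(4)=-256, T(5)=-716, T(6)=-2200, T(7)=-6548, T(8)=-19696, T(9)=-59036, T(10)=-177160, T(11)=-531428, T(12)=-1594336, T(13)=-4782956, T(14)=-14348920; answer -14348920
Part II: Y1 = -14348920; r = -14; remainder = value at the root: -3*(-14)^3 + 7*(-14)^2 - 3*(-14)^1 + 1 = (8232) + (1372) + (42) + (1) = 9647; answer 9647
Part III: Y2 = 9647; c = 9647; squarings mod 1294: 317^1=317, 317^2=851, 317^4=855, 317^8=1209, 317^16=755, 317^32=665, 317^64=971, 317^128=809, 317^256=1011, 317^512=1155, 317^1024=1205, 317^2048=157, 317^4096=63, 317^8192=87; 317^9647 = 317^1 * 317^2 * 317^4 * 317^8 * 317^32 * 317^128 * 317^256 * 317^1024 * 317^8192 = 1059 (mod 1294); answer 1059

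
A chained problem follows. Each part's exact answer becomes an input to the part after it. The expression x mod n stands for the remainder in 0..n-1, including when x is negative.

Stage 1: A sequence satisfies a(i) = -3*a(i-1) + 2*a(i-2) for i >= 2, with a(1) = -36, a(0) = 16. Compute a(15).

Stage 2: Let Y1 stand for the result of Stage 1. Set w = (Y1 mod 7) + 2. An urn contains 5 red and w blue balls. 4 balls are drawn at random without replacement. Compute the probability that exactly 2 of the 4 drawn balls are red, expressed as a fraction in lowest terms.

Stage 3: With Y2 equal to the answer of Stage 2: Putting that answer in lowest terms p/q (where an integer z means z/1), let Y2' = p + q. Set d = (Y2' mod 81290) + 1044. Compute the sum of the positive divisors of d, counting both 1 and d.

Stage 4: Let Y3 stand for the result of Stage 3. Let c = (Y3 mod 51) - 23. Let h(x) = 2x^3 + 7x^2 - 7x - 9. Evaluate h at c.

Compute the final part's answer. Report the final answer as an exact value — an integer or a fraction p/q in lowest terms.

8211

Stage 1: a(2) = -3*(-36) + 2*(16) = 140; iterating: a(2)=140, a(3)=-492, a(4)=1756, a(5)=-6252, a(6)=22268, a(7)=-79308, a(8)=282460, a(9)=-1005996, a(10)=3582908, a(11)=-12760716, a(12)=45447964, a(13)=-161865324, a(14)=576491900, a(15)=-2053206348; answer -2053206348
Stage 2: Y1 = -2053206348; w = 5; total draws C(10,4) = 210; favorable C(5,2)*C(5,2) = 100; P = 10/21; answer 10/21
Stage 3: Y2 = 10/21; threaded value p + q = 31; d = 1075; 1075 = 5^2 * 43; sigma = (1 + 5 + 25) * (1 + 43) = 31 * 44 = 1364; answer 1364
Stage 4: Y3 = 1364; c = 15; 2*(15)^3 + 7*(15)^2 - 7*(15)^1 - 9 = (6750) + (1575) + (-105) + (-9) = 8211; answer 8211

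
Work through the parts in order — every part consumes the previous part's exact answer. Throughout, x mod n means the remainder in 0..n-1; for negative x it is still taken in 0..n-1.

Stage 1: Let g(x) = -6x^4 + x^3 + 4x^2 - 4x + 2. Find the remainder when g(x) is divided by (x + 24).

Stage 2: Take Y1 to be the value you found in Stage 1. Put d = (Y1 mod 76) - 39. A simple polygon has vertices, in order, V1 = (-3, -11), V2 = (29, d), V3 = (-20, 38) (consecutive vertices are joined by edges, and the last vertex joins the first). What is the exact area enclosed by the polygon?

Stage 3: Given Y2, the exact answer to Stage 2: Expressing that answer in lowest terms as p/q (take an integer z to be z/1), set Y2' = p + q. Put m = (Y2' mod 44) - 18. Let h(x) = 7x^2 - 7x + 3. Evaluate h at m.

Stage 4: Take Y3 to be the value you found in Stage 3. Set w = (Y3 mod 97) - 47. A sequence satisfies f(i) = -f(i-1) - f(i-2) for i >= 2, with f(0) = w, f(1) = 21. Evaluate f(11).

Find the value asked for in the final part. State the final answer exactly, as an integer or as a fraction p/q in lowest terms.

-68

Stage 1: remainder = value at the root: -6*(-24)^4 + 1*(-24)^3 + 4*(-24)^2 - 4*(-24)^1 + 2 = (-1990656) + (-13824) + (2304) + (96) + (2) = -2002078; answer -2002078
Stage 2: Y1 = -2002078; d = 27; cross terms: (-3*27 - 29*-11)=238, (29*38 - -20*27)=1642, (-20*-11 - -3*38)=334; twice the area = |2214| = 2214; area = 1107; answer 1107
Stage 3: Y2 = 1107; threaded value p + q = 1108; m = -10; 7*(-10)^2 - 7*(-10)^1 + 3 = (700) + (70) + (3) = 773; answer 773
Stage 4: Y3 = 773; w = 47; f(2) = -1*(21) - 1*(47) = -68; iterating: f(2)=-68, f(3)=47, f(4)=21, f(5)=-68, f(6)=47, f(7)=21, f(8)=-68, f(9)=47, f(10)=21, f(11)=-68; answer -68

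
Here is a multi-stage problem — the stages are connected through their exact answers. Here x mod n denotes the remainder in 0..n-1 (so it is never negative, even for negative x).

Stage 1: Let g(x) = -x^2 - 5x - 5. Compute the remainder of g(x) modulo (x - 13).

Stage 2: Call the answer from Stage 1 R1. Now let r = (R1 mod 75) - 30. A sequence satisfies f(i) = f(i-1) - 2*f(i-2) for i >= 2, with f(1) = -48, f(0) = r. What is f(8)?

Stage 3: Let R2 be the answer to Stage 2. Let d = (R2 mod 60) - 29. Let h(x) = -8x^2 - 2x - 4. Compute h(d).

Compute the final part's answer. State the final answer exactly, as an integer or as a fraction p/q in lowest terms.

-2854

Stage 1: remainder = value at the root: -1*(13)^2 - 5*(13)^1 - 5 = (-169) + (-65) + (-5) = -239; answer -239
Stage 2: R1 = -239; r = 31; f(2) = 1*(-48) - 2*(31) = -110; iterating: f(2)=-110, f(3)=-14, f(4)=206, f(5)=234, f(6)=-178, f(7)=-646, f(8)=-290; answer -290
Stage 3: R2 = -290; d = -19; -8*(-19)^2 - 2*(-19)^1 - 4 = (-2888) + (38) + (-4) = -2854; answer -2854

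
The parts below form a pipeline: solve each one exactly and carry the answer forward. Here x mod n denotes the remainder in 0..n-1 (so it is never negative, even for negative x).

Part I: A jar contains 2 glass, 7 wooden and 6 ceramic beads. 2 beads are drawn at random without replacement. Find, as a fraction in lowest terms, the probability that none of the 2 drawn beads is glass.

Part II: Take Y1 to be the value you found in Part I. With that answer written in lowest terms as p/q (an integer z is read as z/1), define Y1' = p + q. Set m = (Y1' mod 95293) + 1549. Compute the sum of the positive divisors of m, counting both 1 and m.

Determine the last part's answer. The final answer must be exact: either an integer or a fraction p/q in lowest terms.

3456

Part I: total draws C(15,2) = 105; favorable C(13,2) = 78; P = 26/35; answer 26/35
Part II: Y1 = 26/35; threaded value p + q = 61; m = 1610; 1610 = 2 * 5 * 7 * 23; sigma = (1 + 2) * (1 + 5) * (1 + 7) * (1 + 23) = 3 * 6 * 8 * 24 = 3456; answer 3456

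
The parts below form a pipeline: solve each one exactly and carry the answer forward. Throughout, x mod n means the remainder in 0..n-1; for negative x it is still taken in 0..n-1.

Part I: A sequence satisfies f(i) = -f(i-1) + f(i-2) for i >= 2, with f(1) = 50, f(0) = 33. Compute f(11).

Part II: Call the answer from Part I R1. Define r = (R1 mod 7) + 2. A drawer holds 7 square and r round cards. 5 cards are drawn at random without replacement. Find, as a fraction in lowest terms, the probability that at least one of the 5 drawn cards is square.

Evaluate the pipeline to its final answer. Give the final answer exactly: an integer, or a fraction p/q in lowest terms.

791/792

Part I: f(2) = -1*(50) + 1*(33) = -17; iterating: f(2)=-17, f(3)=67, f(4)=-84, f(5)=151, f(6)=-235, f(7)=386, f(8)=-621, f(9)=1007, f(10)=-1628, f(11)=2635; answer 2635
Part II: R1 = 2635; r = 5; total draws C(12,5) = 792; complement C(5,5) = 1; favorable 792 - 1 = 791; P = 791/792; answer 791/792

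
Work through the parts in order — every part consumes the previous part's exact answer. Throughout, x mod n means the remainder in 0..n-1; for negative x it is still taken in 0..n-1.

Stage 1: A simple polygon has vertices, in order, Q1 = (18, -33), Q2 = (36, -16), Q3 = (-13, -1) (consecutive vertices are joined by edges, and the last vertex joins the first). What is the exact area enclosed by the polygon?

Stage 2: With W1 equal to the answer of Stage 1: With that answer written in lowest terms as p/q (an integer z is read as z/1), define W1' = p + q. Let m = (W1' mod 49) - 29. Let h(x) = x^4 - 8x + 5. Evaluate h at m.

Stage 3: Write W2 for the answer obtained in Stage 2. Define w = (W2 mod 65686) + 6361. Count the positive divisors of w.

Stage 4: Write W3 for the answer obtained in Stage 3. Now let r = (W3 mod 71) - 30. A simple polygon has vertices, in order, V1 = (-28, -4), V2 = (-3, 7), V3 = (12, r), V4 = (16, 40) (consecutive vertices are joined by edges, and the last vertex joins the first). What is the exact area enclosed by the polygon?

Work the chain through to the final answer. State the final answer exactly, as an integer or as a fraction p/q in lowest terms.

Stage 1: cross terms: (18*-16 - 36*-33)=900, (36*-1 - -13*-16)=-244, (-13*-33 - 18*-1)=447; twice the area = |1103| = 1103; area = 1103/2; answer 1103/2
Stage 2: W1 = 1103/2; threaded value p + q = 1105; m = -2; 1*(-2)^4 - 8*(-2)^1 + 5 = (16) + (16) + (5) = 37; answer 37
Stage 3: W2 = 37; w = 6398; 6398 = 2 * 7 * 457; number of divisors = (1+1) * (1+1) * (1+1) = 8; answer 8
Stage 4: W3 = 8; r = -22; cross terms: (-28*7 - -3*-4)=-208, (-3*-22 - 12*7)=-18, (12*40 - 16*-22)=832, (16*-4 - -28*40)=1056; twice the area = |1662| = 1662; area = 831; answer 831

831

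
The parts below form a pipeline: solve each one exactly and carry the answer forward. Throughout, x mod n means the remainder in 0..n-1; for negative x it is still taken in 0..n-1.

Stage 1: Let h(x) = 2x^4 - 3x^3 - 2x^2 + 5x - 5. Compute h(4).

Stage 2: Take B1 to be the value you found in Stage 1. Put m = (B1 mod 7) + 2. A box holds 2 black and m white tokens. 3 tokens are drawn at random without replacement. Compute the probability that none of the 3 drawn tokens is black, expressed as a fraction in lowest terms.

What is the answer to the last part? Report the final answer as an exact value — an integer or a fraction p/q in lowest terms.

1/5

Stage 1: 2*(4)^4 - 3*(4)^3 - 2*(4)^2 + 5*(4)^1 - 5 = (512) + (-192) + (-32) + (20) + (-5) = 303; answer 303
Stage 2: B1 = 303; m = 4; total draws C(6,3) = 20; favorable C(4,3) = 4; P = 1/5; answer 1/5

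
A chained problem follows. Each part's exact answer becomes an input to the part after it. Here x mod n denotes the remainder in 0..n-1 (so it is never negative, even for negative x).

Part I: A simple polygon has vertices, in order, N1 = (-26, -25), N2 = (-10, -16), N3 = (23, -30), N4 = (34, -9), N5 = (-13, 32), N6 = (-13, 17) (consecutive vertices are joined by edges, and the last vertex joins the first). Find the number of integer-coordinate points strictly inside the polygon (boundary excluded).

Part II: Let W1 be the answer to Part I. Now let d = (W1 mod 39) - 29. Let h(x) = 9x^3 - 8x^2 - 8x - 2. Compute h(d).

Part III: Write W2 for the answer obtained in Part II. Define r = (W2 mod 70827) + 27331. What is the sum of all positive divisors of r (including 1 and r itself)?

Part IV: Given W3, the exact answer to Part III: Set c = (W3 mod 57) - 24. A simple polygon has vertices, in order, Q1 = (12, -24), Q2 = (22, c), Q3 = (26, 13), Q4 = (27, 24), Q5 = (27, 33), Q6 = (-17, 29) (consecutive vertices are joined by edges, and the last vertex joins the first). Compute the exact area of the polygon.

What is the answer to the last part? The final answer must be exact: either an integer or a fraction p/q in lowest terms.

1535

Part I: cross terms: (-26*-16 - -10*-25)=166, (-10*-30 - 23*-16)=668, (23*-9 - 34*-30)=813, (34*32 - -13*-9)=971, (-13*17 - -13*32)=195, (-13*-25 - -26*17)=767; twice the area = |3580| = 3580; area = 1790; boundary points = 1 + 1 + 1 + 1 + 15 + 1 = 20; strictly interior points = area - boundary/2 + 1 = 1781; answer 1781
Part II: W1 = 1781; d = -3; 9*(-3)^3 - 8*(-3)^2 - 8*(-3)^1 - 2 = (-243) + (-72) + (24) + (-2) = -293; answer -293
Part III: W2 = -293; r = 97865; 97865 = 5 * 23^2 * 37; sigma = (1 + 5) * (1 + 23 + 529) * (1 + 37) = 6 * 553 * 38 = 126084; answer 126084
Part IV: W3 = 126084; c = -24; cross terms: (12*-24 - 22*-24)=240, (22*13 - 26*-24)=910, (26*24 - 27*13)=273, (27*33 - 27*24)=243, (27*29 - -17*33)=1344, (-17*-24 - 12*29)=60; twice the area = |3070| = 3070; area = 1535; answer 1535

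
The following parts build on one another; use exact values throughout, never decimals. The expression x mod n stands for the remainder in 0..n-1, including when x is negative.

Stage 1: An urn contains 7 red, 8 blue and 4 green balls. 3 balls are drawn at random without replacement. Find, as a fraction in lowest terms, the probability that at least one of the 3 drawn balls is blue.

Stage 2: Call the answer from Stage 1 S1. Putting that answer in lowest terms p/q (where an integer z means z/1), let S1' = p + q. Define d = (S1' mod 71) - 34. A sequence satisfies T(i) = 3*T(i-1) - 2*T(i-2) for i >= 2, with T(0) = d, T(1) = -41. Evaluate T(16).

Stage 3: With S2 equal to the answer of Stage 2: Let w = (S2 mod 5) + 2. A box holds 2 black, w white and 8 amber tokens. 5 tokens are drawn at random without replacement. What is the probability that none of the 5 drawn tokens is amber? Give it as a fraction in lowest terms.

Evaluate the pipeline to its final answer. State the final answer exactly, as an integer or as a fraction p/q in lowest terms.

1/78

Stage 1: total draws C(19,3) = 969; complement C(11,3) = 165; favorable 969 - 165 = 804; P = 268/323; answer 268/323
Stage 2: S1 = 268/323; threaded value p + q = 591; d = -11; T(2) = 3*(-41) - 2*(-11) = -101; iterating: T(2)=-101, T(3)=-221, T(4)=-461, T(5)=-941, T(6)=-1901, T(7)=-3821, T(8)=-7661, T(9)=-15341, T(10)=-30701, T(11)=-61421, T(12)=-122861, T(13)=-245741, T(14)=-491501, T(15)=-983021, T(16)=-1966061; answer -1966061
Stage 3: S2 = -1966061; w = 6; total draws C(16,5) = 4368; favorable C(8,5) = 56; P = 1/78; answer 1/78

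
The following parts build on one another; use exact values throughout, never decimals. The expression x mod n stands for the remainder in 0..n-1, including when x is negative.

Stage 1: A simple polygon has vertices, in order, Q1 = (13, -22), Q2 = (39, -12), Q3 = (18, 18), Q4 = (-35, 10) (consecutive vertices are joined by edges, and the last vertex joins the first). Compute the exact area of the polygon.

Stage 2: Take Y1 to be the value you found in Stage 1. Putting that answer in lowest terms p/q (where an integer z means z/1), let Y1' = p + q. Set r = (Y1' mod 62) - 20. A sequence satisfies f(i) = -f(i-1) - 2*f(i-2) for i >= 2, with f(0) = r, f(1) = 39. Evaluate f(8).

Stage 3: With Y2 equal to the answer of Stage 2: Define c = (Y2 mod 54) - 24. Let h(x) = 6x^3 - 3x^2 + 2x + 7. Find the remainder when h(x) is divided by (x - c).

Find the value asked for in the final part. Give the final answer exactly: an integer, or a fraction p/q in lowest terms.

Stage 1: cross terms: (13*-12 - 39*-22)=702, (39*18 - 18*-12)=918, (18*10 - -35*18)=810, (-35*-22 - 13*10)=640; twice the area = |3070| = 3070; area = 1535; answer 1535
Stage 2: Y1 = 1535; threaded value p + q = 1536; r = 28; f(2) = -1*(39) - 2*(28) = -95; iterating: f(2)=-95, f(3)=17, f(4)=173, f(5)=-207, f(6)=-139, f(7)=553, f(8)=-275; answer -275
Stage 3: Y2 = -275; c = 25; remainder = value at the root: 6*(25)^3 - 3*(25)^2 + 2*(25)^1 + 7 = (93750) + (-1875) + (50) + (7) = 91932; answer 91932

91932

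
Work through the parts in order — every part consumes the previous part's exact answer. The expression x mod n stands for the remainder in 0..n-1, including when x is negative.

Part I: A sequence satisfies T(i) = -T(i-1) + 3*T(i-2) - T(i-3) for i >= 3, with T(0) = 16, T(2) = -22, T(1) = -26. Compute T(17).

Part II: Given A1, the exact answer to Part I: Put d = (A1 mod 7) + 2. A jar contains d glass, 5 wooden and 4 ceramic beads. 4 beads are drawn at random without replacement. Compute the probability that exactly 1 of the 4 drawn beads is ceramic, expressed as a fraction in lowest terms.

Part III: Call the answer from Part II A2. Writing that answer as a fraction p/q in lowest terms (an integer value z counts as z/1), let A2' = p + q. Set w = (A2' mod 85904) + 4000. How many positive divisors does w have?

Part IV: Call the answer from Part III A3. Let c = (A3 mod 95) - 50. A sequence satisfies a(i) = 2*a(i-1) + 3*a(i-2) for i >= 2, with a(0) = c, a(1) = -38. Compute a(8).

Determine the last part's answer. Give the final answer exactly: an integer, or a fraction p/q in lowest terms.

-137806

Part I: T(3) = -1*(-22) + 3*(-26) - 1*(16) = -72; iterating: T(3)=-72, T(4)=32, T(5)=-226, T(6)=394, T(7)=-1104, T(8)=2512, T(9)=-6218, T(10)=14858, T(11)=-36024, T(12)=86816, T(13)=-209746, T(14)=506218, T(15)=-1222272, T(16)=2950672, T(17)=-7123706; answer -7123706
Part II: A1 = -7123706; d = 7; total draws C(16,4) = 1820; favorable C(4,1)*C(12,3) = 880; P = 44/91; answer 44/91
Part III: A2 = 44/91; threaded value p + q = 135; w = 4135; 4135 = 5 * 827; number of divisors = (1+1) * (1+1) = 4; answer 4
Part IV: A3 = 4; c = -46; a(2) = 2*(-38) + 3*(-46) = -214; iterating: a(2)=-214, a(3)=-542, a(4)=-1726, a(5)=-5078, a(6)=-15334, a(7)=-45902, a(8)=-137806; answer -137806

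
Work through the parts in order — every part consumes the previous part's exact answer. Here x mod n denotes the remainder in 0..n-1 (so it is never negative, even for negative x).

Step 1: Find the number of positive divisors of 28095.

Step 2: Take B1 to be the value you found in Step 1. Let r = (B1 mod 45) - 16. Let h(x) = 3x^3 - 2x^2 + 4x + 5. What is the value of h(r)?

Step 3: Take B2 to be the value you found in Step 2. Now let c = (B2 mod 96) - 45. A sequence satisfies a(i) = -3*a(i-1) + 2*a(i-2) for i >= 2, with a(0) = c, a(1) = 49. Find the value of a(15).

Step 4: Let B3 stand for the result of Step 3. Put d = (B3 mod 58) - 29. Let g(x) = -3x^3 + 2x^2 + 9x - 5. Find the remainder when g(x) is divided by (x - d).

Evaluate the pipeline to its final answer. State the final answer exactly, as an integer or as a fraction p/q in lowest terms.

Step 1: 28095 = 3 * 5 * 1873; number of divisors = (1+1) * (1+1) * (1+1) = 8; answer 8
Step 2: B1 = 8; r = -8; 3*(-8)^3 - 2*(-8)^2 + 4*(-8)^1 + 5 = (-1536) + (-128) + (-32) + (5) = -1691; answer -1691
Step 3: B2 = -1691; c = -8; a(2) = -3*(49) + 2*(-8) = -163; iterating: a(2)=-163, a(3)=587, a(4)=-2087, a(5)=7435, a(6)=-26479, a(7)=94307, a(8)=-335879, a(9)=1196251, a(10)=-4260511, a(11)=15174035, a(12)=-54043127, a(13)=192477451, a(14)=-685518607, a(15)=2441510723; answer 2441510723
Step 4: B3 = 2441510723; d = -2; remainder = value at the root: -3*(-2)^3 + 2*(-2)^2 + 9*(-2)^1 - 5 = (24) + (8) + (-18) + (-5) = 9; answer 9

9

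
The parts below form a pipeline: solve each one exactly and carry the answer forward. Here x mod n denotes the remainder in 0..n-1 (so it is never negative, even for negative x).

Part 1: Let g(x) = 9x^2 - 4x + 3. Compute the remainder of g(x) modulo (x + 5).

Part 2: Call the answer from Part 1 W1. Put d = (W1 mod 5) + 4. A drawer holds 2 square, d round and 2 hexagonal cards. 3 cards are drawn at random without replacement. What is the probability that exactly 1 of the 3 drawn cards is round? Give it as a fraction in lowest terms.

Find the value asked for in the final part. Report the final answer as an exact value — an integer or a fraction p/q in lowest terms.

Part 1: remainder = value at the root: 9*(-5)^2 - 4*(-5)^1 + 3 = (225) + (20) + (3) = 248; answer 248
Part 2: W1 = 248; d = 7; total draws C(11,3) = 165; favorable C(7,1)*C(4,2) = 42; P = 14/55; answer 14/55

14/55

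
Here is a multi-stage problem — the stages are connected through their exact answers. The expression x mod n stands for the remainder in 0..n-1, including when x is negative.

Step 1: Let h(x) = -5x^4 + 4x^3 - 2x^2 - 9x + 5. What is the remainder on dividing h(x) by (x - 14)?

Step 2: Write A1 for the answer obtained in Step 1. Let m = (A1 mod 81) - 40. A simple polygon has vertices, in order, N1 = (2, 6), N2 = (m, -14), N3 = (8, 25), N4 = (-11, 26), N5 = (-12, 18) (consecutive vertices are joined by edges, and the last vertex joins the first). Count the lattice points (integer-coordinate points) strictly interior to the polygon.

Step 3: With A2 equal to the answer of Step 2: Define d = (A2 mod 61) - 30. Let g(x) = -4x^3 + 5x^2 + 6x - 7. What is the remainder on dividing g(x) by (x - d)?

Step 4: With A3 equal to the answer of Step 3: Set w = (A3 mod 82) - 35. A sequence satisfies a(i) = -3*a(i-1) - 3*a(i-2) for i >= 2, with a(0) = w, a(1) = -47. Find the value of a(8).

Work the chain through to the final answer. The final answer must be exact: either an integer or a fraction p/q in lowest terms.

-5508

Step 1: remainder = value at the root: -5*(14)^4 + 4*(14)^3 - 2*(14)^2 - 9*(14)^1 + 5 = (-192080) + (10976) + (-392) + (-126) + (5) = -181617; answer -181617
Step 2: A1 = -181617; m = 26; cross terms: (2*-14 - 26*6)=-184, (26*25 - 8*-14)=762, (8*26 - -11*25)=483, (-11*18 - -12*26)=114, (-12*6 - 2*18)=-108; twice the area = |1067| = 1067; area = 1067/2; boundary points = 4 + 3 + 1 + 1 + 2 = 11; strictly interior points = area - boundary/2 + 1 = 529; answer 529
Step 3: A2 = 529; d = 11; remainder = value at the root: -4*(11)^3 + 5*(11)^2 + 6*(11)^1 - 7 = (-5324) + (605) + (66) + (-7) = -4660; answer -4660
Step 4: A3 = -4660; w = -21; a(2) = -3*(-47) - 3*(-21) = 204; iterating: a(2)=204, a(3)=-471, a(4)=801, a(5)=-990, a(6)=567, a(7)=1269, a(8)=-5508; answer -5508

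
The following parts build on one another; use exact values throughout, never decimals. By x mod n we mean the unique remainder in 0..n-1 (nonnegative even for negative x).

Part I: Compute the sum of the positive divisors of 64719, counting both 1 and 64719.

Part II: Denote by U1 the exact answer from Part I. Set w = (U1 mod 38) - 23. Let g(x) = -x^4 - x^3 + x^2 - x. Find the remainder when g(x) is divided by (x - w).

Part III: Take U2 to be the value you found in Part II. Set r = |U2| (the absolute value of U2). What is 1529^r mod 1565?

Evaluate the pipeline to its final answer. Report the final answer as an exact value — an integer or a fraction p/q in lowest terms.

Part I: 64719 = 3^4 * 17 * 47; sigma = (1 + 3 + 9 + 27 + 81) * (1 + 17) * (1 + 47) = 121 * 18 * 48 = 104544; answer 104544
Part II: U1 = 104544; w = -17; remainder = value at the root: -1*(-17)^4 - 1*(-17)^3 + 1*(-17)^2 - 1*(-17)^1 = (-83521) + (4913) + (289) + (17) = -78302; answer -78302
Part III: U2 = -78302; r = 78302; squarings mod 1565: 1529^1=1529, 1529^2=1296, 1529^4=371, 1529^8=1486, 1529^16=1546, 1529^32=361, 1529^64=426, 1529^128=1501, 1529^256=966, 1529^512=416, 1529^1024=906, 1529^2048=776, 1529^4096=1216, 1529^8192=1296, 1529^16384=371, 1529^32768=1486, 1529^65536=1546; 1529^78302 = 1529^2 * 1529^4 * 1529^8 * 1529^16 * 1529^64 * 1529^128 * 1529^256 * 1529^4096 * 1529^8192 * 1529^65536 = 1546 (mod 1565); answer 1546

1546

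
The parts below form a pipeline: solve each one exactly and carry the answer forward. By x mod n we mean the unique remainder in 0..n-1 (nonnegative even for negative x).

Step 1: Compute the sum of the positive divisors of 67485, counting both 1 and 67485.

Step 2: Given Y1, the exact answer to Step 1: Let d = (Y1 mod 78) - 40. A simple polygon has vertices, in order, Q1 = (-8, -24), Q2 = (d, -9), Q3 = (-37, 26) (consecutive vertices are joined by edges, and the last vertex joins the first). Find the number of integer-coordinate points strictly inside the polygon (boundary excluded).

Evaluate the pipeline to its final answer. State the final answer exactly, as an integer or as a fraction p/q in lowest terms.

Step 1: 67485 = 3 * 5 * 11 * 409; sigma = (1 + 3) * (1 + 5) * (1 + 11) * (1 + 409) = 4 * 6 * 12 * 410 = 118080; answer 118080
Step 2: Y1 = 118080; d = 26; cross terms: (-8*-9 - 26*-24)=696, (26*26 - -37*-9)=343, (-37*-24 - -8*26)=1096; twice the area = |2135| = 2135; area = 2135/2; boundary points = 1 + 7 + 1 = 9; strictly interior points = area - boundary/2 + 1 = 1064; answer 1064

1064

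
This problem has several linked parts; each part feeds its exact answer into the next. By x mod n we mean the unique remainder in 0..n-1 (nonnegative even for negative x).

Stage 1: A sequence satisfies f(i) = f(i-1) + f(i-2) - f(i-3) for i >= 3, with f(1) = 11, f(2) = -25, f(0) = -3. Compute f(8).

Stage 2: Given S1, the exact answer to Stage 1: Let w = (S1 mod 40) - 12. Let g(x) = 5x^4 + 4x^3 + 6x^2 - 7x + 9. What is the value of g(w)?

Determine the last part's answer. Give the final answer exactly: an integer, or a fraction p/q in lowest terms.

438881

Stage 1: f(3) = 1*(-25) + 1*(11) - 1*(-3) = -11; iterating: f(3)=-11, f(4)=-47, f(5)=-33, f(6)=-69, f(7)=-55, f(8)=-91; answer -91
Stage 2: S1 = -91; w = 17; 5*(17)^4 + 4*(17)^3 + 6*(17)^2 - 7*(17)^1 + 9 = (417605) + (19652) + (1734) + (-119) + (9) = 438881; answer 438881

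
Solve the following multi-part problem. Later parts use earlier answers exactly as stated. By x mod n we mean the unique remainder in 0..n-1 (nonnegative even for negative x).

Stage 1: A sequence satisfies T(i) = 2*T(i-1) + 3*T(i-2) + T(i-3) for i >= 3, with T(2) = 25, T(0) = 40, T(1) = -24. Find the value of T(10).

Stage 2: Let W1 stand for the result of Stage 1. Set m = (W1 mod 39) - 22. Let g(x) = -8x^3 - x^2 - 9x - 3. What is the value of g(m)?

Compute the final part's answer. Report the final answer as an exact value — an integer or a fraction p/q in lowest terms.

10623

Stage 1: T(3) = 2*(25) + 3*(-24) + 1*(40) = 18; iterating: T(3)=18, T(4)=87, T(5)=253, T(6)=785, T(7)=2416, T(8)=7440, T(9)=22913, T(10)=70562; answer 70562
Stage 2: W1 = 70562; m = -11; -8*(-11)^3 - 1*(-11)^2 - 9*(-11)^1 - 3 = (10648) + (-121) + (99) + (-3) = 10623; answer 10623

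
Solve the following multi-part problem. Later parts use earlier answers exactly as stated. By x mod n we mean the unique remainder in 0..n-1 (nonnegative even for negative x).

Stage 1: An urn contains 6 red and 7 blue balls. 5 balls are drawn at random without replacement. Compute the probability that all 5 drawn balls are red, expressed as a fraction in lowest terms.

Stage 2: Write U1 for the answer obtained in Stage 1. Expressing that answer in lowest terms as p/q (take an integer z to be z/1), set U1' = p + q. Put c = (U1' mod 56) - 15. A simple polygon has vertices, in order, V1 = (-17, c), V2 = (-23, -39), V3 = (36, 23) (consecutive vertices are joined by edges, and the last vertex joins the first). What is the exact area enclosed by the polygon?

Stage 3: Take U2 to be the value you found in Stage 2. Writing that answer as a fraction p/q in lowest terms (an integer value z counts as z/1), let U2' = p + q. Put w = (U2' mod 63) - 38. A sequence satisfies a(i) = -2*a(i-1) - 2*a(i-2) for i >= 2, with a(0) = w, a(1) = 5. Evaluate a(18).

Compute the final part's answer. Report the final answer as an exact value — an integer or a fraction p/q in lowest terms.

12800

Stage 1: total draws C(13,5) = 1287; favorable C(6,5) = 6; P = 2/429; answer 2/429
Stage 2: U1 = 2/429; threaded value p + q = 431; c = 24; cross terms: (-17*-39 - -23*24)=1215, (-23*23 - 36*-39)=875, (36*24 - -17*23)=1255; twice the area = |3345| = 3345; area = 3345/2; answer 3345/2
Stage 3: U2 = 3345/2; threaded value p + q = 3347; w = -30; a(2) = -2*(5) - 2*(-30) = 50; iterating: a(2)=50, a(3)=-110, a(4)=120, a(5)=-20, a(6)=-200, a(7)=440, a(8)=-480, a(9)=80, a(10)=800, a(11)=-1760, a(12)=1920, a(13)=-320, a(14)=-3200, a(15)=7040, a(16)=-7680, a(17)=1280, a(18)=12800; answer 12800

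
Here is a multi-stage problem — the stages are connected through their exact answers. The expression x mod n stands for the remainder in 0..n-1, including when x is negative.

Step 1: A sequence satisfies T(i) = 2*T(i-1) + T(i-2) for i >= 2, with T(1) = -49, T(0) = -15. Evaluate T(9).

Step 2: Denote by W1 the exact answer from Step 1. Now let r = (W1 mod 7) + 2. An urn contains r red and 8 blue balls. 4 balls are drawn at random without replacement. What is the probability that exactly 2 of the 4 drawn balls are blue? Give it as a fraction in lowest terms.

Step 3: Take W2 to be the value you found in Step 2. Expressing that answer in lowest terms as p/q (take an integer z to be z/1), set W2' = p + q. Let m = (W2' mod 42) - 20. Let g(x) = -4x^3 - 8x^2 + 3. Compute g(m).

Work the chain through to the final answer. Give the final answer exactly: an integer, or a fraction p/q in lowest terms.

Step 1: T(2) = 2*(-49) + 1*(-15) = -113; iterating: T(2)=-113, T(3)=-275, T(4)=-663, T(5)=-1601, T(6)=-3865, T(7)=-9331, T(8)=-22527, T(9)=-54385; answer -54385
Step 2: W1 = -54385; r = 7; total draws C(15,4) = 1365; favorable C(8,2)*C(7,2) = 588; P = 28/65; answer 28/65
Step 3: W2 = 28/65; threaded value p + q = 93; m = -11; -4*(-11)^3 - 8*(-11)^2 + 3 = (5324) + (-968) + (3) = 4359; answer 4359

4359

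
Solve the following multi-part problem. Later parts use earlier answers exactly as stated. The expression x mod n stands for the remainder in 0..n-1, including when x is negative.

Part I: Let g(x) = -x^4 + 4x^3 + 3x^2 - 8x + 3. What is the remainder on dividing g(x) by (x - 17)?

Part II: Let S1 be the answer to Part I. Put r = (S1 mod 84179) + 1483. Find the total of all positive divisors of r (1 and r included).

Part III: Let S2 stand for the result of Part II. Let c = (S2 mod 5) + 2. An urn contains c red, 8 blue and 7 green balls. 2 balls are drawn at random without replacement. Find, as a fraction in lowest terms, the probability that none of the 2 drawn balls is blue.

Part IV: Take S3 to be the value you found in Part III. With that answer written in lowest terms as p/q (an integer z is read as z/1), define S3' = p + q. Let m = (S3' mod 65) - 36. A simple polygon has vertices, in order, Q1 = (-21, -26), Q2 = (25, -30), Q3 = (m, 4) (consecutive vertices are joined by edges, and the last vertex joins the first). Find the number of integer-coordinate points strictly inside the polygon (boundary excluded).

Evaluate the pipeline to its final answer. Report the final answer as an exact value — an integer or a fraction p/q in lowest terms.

Part I: remainder = value at the root: -1*(17)^4 + 4*(17)^3 + 3*(17)^2 - 8*(17)^1 + 3 = (-83521) + (19652) + (867) + (-136) + (3) = -63135; answer -63135
Part II: S1 = -63135; r = 22527; 22527 = 3^2 * 2503; sigma = (1 + 3 + 9) * (1 + 2503) = 13 * 2504 = 32552; answer 32552
Part III: S2 = 32552; c = 4; total draws C(19,2) = 171; favorable C(11,2) = 55; P = 55/171; answer 55/171
Part IV: S3 = 55/171; threaded value p + q = 226; m = -5; cross terms: (-21*-30 - 25*-26)=1280, (25*4 - -5*-30)=-50, (-5*-26 - -21*4)=214; twice the area = |1444| = 1444; area = 722; boundary points = 2 + 2 + 2 = 6; strictly interior points = area - boundary/2 + 1 = 720; answer 720

720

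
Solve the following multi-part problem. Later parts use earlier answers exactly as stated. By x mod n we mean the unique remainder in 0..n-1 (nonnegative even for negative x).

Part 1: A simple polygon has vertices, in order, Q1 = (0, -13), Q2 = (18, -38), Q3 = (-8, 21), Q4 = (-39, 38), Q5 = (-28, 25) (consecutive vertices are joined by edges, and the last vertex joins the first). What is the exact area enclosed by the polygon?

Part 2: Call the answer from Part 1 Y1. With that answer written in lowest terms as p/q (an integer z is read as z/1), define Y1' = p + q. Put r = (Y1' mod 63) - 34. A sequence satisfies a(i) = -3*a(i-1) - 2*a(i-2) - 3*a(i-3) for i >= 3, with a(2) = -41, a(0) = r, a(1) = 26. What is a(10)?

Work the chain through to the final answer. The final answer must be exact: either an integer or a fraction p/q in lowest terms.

Part 1: cross terms: (0*-38 - 18*-13)=234, (18*21 - -8*-38)=74, (-8*38 - -39*21)=515, (-39*25 - -28*38)=89, (-28*-13 - 0*25)=364; twice the area = |1276| = 1276; area = 638; answer 638
Part 2: Y1 = 638; threaded value p + q = 639; r = -25; a(3) = -3*(-41) - 2*(26) - 3*(-25) = 146; iterating: a(3)=146, a(4)=-434, a(5)=1133, a(6)=-2969, a(7)=7943, a(8)=-21290, a(9)=56891, a(10)=-151922; answer -151922

-151922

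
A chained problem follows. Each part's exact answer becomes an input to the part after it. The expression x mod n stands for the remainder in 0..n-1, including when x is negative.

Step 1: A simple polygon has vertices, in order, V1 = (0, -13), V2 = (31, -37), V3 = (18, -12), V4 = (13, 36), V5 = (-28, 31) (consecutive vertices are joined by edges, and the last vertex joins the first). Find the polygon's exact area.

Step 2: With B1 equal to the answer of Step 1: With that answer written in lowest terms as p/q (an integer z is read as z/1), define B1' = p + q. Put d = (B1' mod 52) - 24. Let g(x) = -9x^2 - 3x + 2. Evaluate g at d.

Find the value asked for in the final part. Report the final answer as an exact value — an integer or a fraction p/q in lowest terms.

-88

Step 1: cross terms: (0*-37 - 31*-13)=403, (31*-12 - 18*-37)=294, (18*36 - 13*-12)=804, (13*31 - -28*36)=1411, (-28*-13 - 0*31)=364; twice the area = |3276| = 3276; area = 1638; answer 1638
Step 2: B1 = 1638; threaded value p + q = 1639; d = 3; -9*(3)^2 - 3*(3)^1 + 2 = (-81) + (-9) + (2) = -88; answer -88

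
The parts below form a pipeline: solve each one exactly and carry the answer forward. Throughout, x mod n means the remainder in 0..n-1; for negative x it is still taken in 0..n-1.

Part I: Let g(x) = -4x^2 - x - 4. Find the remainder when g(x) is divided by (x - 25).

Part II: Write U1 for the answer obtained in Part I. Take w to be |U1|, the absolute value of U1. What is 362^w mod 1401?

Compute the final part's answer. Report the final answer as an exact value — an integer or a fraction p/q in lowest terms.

Part I: remainder = value at the root: -4*(25)^2 - 1*(25)^1 - 4 = (-2500) + (-25) + (-4) = -2529; answer -2529
Part II: U1 = -2529; w = 2529; squarings mod 1401: 362^1=362, 362^2=751, 362^4=799, 362^8=946, 362^16=1078, 362^32=655, 362^64=319, 362^128=889, 362^256=157, 362^512=832, 362^1024=130, 362^2048=88; 362^2529 = 362^1 * 362^32 * 362^64 * 362^128 * 362^256 * 362^2048 = 1307 (mod 1401); answer 1307

1307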